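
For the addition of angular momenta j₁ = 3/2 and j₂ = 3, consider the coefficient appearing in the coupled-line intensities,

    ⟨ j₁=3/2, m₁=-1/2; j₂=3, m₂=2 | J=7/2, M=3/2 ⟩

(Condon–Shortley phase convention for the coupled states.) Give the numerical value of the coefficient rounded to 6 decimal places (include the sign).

j₁+j₂−J=1  J+j₁−j₂=2  J−j₁+j₂=5  j₁+j₂+J+1=9
(j₁±m₁, j₂±m₂, J±M) = (1,2,5,1,5,2)
P² = 6400/21
sum k=0..1:
  [0] +1/240 = 1/240
  [1] −1/24 = -1/24
S = -3/80
C² = P²·S² = 3/7 ; C = -0.654654

−√(3/7) ≈ -0.654654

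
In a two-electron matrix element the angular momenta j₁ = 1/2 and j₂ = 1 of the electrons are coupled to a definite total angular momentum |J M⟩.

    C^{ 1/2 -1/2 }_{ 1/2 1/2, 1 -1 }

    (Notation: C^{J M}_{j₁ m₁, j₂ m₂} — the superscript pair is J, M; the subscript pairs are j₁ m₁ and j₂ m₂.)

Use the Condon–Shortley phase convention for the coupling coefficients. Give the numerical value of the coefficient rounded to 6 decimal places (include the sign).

√[2·1!0!1!/3! · 1!0!0!2!0!1!] = √(2/3)
  +(−1)^0/∏(0,1,0,0,0,1)! = 1  (running 1)
⟨..|..⟩ = √(2/3)·(1) = +0.816497

+0.816497  (= +√(2/3))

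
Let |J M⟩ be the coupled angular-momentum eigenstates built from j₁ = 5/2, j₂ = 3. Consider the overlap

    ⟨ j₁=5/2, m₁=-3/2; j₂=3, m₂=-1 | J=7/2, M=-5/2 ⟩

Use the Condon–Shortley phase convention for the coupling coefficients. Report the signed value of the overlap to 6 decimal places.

-0.398410

j₁+j₂−J=2  J+j₁−j₂=3  J−j₁+j₂=4  j₁+j₂+J+1=10
(j₁±m₁, j₂±m₂, J±M) = (1,4,2,4,1,6)
P² = 18432/35
sum k=1..2:
  [1] −1/36 = -1/36
  [2] +1/96 = 1/96
S = -5/288
C² = P²·S² = 10/63 ; C = -0.398410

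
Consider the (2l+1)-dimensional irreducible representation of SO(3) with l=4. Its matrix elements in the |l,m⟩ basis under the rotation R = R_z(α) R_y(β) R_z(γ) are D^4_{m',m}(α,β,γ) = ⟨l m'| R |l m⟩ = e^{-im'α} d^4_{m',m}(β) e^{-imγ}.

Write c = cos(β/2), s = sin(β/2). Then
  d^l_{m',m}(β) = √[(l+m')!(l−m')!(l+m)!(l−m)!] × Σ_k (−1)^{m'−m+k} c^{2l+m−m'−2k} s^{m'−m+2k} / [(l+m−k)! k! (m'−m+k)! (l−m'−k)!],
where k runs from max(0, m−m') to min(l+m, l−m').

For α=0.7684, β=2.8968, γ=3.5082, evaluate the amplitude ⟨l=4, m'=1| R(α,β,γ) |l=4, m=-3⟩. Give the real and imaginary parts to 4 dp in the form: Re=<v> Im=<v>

First d^4_{1,-3}(β=2.8968), then the phase factors e^{-i(1)α} and e^{-i(-3)γ}:
With c≡cos(β/2)=0.122091 and s≡sin(β/2)=0.992519, N=[120·6·1·5040]^{1/2}=1904.940944
Admissible k: 0..1 (factorial args all ≥0)
  k=0: (−1)^4·1904.9409/(144)·0.1221^4·0.9925^4 = +0.002852
  k=1: (−1)^5·1904.9409/(240)·0.1221^2·0.9925^6 = -0.113102
d^4_{1,-3}(2.8968) = +0.002852 -0.113102 = -0.110250
Attach z-rotation phases: D = e^{-i(1)(0.7684)}·(-0.110250)·e^{-i(-3)(3.5082)} = +0.104250+0.035874i

Re=0.1042 Im=0.0359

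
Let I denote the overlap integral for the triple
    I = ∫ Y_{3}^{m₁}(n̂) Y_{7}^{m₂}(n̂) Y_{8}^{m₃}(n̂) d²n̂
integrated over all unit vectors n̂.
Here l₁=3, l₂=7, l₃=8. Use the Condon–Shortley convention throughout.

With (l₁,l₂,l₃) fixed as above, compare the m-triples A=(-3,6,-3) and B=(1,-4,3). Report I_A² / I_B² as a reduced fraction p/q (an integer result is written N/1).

390/4489

Same 3,7,8: normalisation and zero-m 3j drop out of the ratio.
A: Δ: 2! 4! 12! / 19! → 1/5290740; sum: t=2:+1/1916006400 = 1/1916006400; 3j²(3 7 8; -3 6 -3) = Δ·Π!·Σ² = 5/4522  (sign -1)
B: Δ: 2! 4! 12! / 19! → 1/5290740; sum: t=0:+1/17418240 t=1:−1/43545600 t=2:+1/1916006400 = 67/1916006400; 3j²(3 7 8; 1 -4 3) = Δ·Π!·Σ² = 4489/352716  (sign -1)
I_A²/I_B² = (5/4522)/(4489/352716) = 390/4489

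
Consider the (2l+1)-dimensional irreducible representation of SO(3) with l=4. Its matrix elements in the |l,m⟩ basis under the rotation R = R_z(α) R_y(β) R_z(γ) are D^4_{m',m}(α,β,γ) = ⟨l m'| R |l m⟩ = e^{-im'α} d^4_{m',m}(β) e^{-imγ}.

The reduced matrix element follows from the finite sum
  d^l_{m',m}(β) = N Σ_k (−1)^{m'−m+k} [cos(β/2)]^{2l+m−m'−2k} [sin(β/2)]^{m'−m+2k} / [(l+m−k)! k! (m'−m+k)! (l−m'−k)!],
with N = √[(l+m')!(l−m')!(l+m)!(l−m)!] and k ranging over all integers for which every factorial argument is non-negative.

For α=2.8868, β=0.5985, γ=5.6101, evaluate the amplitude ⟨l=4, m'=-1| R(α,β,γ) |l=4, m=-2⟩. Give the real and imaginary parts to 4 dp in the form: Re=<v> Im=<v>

Re=-0.0152 Im=-0.5041

D^4_{-1,-2}(2.8868,0.5985,5.6101) = e^{-i·-1·2.8868}·d^4_{-1,-2}(0.5985)·e^{-i·-2·5.6101}. Compute d first:
Half-angle: c=0.955558, s=0.294804. N=√(6·120·2·720)=1018.233765
The bounds max(0,m−m')=0 and min(l+m,l−m')=2 give 3 terms
  k=0: (−1)^1·1018.2338/(240)·0.9556^7·0.2948^1 = -0.909846
  k=1: (−1)^2·1018.2338/(48)·0.9556^5·0.2948^3 = +0.433002
  k=2: (−1)^3·1018.2338/(72)·0.9556^3·0.2948^5 = -0.027476
d^4_{-1,-2}(0.5985) = -0.909846 +0.433002 -0.027476 = -0.504320
D = (-0.967716+0.252045i)·(-0.504320)·(+0.222741-0.974878i) = -0.015211-0.504091i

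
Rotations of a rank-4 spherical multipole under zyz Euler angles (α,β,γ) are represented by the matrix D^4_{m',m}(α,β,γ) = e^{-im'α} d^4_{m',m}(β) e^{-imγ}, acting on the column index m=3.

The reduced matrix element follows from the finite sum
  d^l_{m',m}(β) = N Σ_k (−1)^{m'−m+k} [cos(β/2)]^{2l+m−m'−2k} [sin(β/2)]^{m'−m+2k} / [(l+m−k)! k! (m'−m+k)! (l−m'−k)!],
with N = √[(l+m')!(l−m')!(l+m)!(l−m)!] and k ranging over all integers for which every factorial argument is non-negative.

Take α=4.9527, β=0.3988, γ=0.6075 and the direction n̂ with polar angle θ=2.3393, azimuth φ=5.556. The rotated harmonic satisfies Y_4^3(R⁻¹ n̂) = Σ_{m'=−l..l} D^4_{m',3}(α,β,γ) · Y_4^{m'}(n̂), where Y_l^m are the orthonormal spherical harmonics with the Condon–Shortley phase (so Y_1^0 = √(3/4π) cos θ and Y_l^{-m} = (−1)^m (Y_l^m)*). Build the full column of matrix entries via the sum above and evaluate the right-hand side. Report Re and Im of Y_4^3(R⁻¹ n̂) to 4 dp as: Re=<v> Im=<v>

Re=0.3540 Im=-0.1628

Need the full column D^4_{m',3} for m'=−4..4 at α=4.9527, β=0.3988, γ=0.6075.
cos(β/2)=0.980186, sin(β/2)=0.198081
d^4_{-4,3}: single k=7 term ⇒ +0.000033;  D = +0.000022-0.000025i
d^4_{-3,3}: k∈[6..7] ⇒ +0.000406 -0.000002 = +0.000404;  D = +0.000360+0.000183i
d^4_{-2,3}: k∈[5..6] ⇒ +0.003223 -0.000044 = +0.003180;  D = -0.000722+0.003097i
d^4_{-1,3}: k∈[4..5] ⇒ +0.018799 -0.000461 = +0.018338;  D = -0.018337+0.000209i
d^4_{0,3}: k∈[3..4] ⇒ +0.083202 -0.003398 = +0.079805;  D = -0.019876-0.077290i
d^4_{1,3}: k∈[2..3] ⇒ +0.276189 -0.018799 = +0.257391;  D = +0.226860-0.121592i
d^4_{2,3}: k∈[1..2] ⇒ +0.644267 -0.078933 = +0.565334;  D = +0.377983+0.420394i
d^4_{3,3}: k∈[0..1] ⇒ +0.852053 -0.243576 = +0.608477;  D = -0.342647+0.502829i
d^4_{4,3}: single k=0 term ⇒ -0.487020;  D = +0.456168+0.170584i
Y_4^{m'}(θ=2.3393,φ=5.556) and Σ D·Y over m':
  (+0.0000-0.0000i)·(-0.1150+0.0273i)  (+0.0004+0.0002i)·(+0.1854-0.2649i)  (-0.0007+0.0031i)·(+0.0478+0.4090i)  (-0.0183+0.0002i)·(-0.0674-0.0600i)  (-0.0199-0.0773i)·(-0.3517+0.0000i)  (+0.2269-0.1216i)·(+0.0674-0.0600i)  (+0.3780+0.4204i)·(+0.0478-0.4090i)  (-0.3426+0.5028i)·(-0.1854-0.2649i)  (+0.4562+0.1706i)·(-0.1150-0.0273i)
Y_4^3(R⁻¹ n̂) = +0.353978-0.162796i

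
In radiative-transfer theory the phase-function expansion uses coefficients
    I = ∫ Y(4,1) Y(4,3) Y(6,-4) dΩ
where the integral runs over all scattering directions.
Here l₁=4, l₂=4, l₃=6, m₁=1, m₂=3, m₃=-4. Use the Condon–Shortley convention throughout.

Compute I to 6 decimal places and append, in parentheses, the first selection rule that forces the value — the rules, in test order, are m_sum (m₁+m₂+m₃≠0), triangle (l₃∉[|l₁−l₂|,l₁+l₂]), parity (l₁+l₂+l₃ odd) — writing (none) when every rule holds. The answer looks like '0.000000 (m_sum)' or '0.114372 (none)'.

-0.030176 (none)

Checks pass: Σm=0; 14 even; l₃=6∈[0,8].
(2·4+1)(2·4+1)(2·6+1) = 1053
Δ: 2! 6! 6! / 15! → 1/1261260
sum: t=0:+1/4608 t=1:−1/1296 t=2:+1/4608 = -7/20736
3j²(4 4 6; 0 0 0) = Δ·Π!·Σ² = 20/1287  (sign -1)
sum: t=1:−1/34560 t=2:+1/28800 = 1/172800
3j²(4 4 6; 1 3 -4) = Δ·Π!·Σ² = 1/1430  (sign +1)
combine: 4πI² = 1053·20/1287·1/1430 = 18/1573
take √, sign -1: I = -0.03017637
No selection rule forces the value: the integral is nonzero (none).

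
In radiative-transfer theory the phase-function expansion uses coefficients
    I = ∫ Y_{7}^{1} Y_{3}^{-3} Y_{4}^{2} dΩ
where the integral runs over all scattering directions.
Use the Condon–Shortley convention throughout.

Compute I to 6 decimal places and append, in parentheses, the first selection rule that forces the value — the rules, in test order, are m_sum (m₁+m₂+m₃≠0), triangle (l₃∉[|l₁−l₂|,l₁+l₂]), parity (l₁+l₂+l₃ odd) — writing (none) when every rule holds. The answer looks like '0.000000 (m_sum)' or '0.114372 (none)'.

-0.035654 (none)

Rules hold: Σm=0, L=14 even, 4≤4≤10.
N = 15·7·9 = 945
Δ = 6!·8!·0!/15! = 1/45045
Racah Σ t=3..3: t=3:−1/20736 = -1/20736
⇒ 3j(7 3 4; 0 0 0)² = 35/1287, sgn -1
Racah Σ t=0..0: t=0:+1/1036800 = 1/1036800
⇒ 3j(7 3 4; 1 -3 2)² = 4/6435, sgn +1
4πI² = N·(3j₀)²·(3jₘ)² = 980/61347
I = -1·√(0.0159747/4π) = -0.03565426
No selection rule forces the value: the integral is nonzero (none).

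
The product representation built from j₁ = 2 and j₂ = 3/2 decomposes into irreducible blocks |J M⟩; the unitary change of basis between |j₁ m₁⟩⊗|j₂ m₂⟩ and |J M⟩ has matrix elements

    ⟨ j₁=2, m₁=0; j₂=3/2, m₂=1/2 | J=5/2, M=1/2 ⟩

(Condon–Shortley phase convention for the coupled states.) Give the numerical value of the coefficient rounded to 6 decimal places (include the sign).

−√(3/35) = -0.292770

triangle: 1!*3!*2!/7! = 12/5040
(j±m)!: 2!*2!*2!*1!*3!*2! = 96
prefactor² = (2J+1)*Δ*N² = 48/35
  k=0: +1/(0!*1!*2!*2!*1!*0!) = 1/4
  k=1: −1/(1!*0!*1!*1!*2!*1!) = -1/2
Σ = -1/4  ⇒  CG² = 48/35*(-1/4)² = 3/35
CG = −√(3/35) = -0.292770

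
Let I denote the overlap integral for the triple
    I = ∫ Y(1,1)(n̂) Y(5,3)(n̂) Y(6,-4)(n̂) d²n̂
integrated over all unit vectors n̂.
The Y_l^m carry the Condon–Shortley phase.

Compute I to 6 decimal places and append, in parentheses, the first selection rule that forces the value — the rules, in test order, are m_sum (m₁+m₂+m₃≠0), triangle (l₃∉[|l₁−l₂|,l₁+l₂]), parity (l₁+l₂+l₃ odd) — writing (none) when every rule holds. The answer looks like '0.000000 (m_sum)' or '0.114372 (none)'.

Rules hold: Σm=0, L=12 even, 4≤6≤6.
N = 3·11·13 = 429
Δ = 0!·2!·10!/13! = 1/858
Racah Σ t=0..0: t=0:+1/14400 = 1/14400
⇒ 3j(1 5 6; 0 0 0)² = 6/143, sgn +1
Racah Σ t=0..0: t=0:+1/161280 = 1/161280
⇒ 3j(1 5 6; 1 3 -4)² = 15/286, sgn +1
4πI² = N·(3j₀)²·(3jₘ)² = 135/143
I = +1·√(0.944056/4π) = 0.27409047
No selection rule forces the value: the integral is nonzero (none).

0.274090 (none)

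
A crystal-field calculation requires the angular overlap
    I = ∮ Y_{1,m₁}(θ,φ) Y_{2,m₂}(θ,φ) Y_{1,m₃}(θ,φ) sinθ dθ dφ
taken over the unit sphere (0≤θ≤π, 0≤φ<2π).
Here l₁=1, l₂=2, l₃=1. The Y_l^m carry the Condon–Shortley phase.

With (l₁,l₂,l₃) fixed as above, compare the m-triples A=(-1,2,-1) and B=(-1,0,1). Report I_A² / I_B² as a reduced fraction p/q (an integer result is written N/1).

Same 1,2,1: normalisation and zero-m 3j drop out of the ratio.
A: Δ: 2! 0! 2! / 5! → 1/30; sum: t=2:+1/4 = 1/4; 3j²(1 2 1; -1 2 -1) = Δ·Π!·Σ² = 1/5  (sign +1)
B: Δ: 2! 0! 2! / 5! → 1/30; sum: t=2:+1/4 = 1/4; 3j²(1 2 1; -1 0 1) = Δ·Π!·Σ² = 1/30  (sign +1)
I_A²/I_B² = (1/5)/(1/30) = 6/1

6/1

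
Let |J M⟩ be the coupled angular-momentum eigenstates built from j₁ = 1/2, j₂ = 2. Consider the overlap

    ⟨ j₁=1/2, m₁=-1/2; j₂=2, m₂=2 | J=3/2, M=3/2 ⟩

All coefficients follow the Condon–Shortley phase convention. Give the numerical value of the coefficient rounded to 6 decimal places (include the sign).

−√(4/5) = -0.894427

j₁+j₂−J=1  J+j₁−j₂=0  J−j₁+j₂=3  j₁+j₂+J+1=5
(j₁±m₁, j₂±m₂, J±M) = (0,1,4,0,3,0)
P² = 144/5
sum k=1..1:
  [1] −1/6 = -1/6
S = -1/6
C² = P²·S² = 4/5 ; C = -0.894427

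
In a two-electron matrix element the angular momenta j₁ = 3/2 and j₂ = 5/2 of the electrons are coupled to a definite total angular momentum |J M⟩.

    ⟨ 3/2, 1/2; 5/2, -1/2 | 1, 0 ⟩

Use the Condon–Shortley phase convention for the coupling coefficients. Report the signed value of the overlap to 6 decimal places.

-0.547723

j₁+j₂−J=3  J+j₁−j₂=0  J−j₁+j₂=2  j₁+j₂+J+1=6
(j₁±m₁, j₂±m₂, J±M) = (2,1,2,3,1,1)
P² = 6/5
sum k=1..1:
  [1] −1/2 = -1/2
S = -1/2
C² = P²·S² = 3/10 ; C = -0.547723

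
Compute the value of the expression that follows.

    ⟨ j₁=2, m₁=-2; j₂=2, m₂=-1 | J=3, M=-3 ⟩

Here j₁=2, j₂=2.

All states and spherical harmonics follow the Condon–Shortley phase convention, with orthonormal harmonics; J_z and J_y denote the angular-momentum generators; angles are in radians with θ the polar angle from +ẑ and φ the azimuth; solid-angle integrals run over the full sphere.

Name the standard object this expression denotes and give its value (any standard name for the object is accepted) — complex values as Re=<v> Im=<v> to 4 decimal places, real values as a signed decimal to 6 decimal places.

Clebsch–Gordan coefficient, −√(1/2) ≈ -0.707107

This is a Clebsch–Gordan (vector-coupling) coefficient.
triangle: 1!×3!×3!/8! = 36/40320
(j±m)!: 0!×4!×1!×3!×0!×6! = 103680
prefactor² = (2J+1)×Δ×N² = 648
  k=1: −1/(1!×0!×3!×0!×0!×3!) = -1/36
Σ = -1/36  ⇒  CG² = 648×(-1/36)² = 1/2
CG = −√(1/2) = -0.707107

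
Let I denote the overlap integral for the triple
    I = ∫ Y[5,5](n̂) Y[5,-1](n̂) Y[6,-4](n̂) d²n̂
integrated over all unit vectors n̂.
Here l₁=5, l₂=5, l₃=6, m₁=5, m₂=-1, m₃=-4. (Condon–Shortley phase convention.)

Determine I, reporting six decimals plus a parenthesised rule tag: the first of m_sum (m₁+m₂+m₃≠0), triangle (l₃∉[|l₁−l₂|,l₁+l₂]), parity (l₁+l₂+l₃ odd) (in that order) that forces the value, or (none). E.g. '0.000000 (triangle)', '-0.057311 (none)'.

0.178246 (none)

Rules hold: Σm=0, L=16 even, 0≤6≤10.
N = 11·11·13 = 1573
Δ = 4!·6!·6!/17! = 1/28588560
Racah Σ t=0..4: t=0:+1/345600 t=1:−1/13824 t=2:+1/5184 t=3:−1/13824 t=4:+1/345600 = 7/129600
⇒ 3j(5 5 6; 0 0 0)² = 80/7293, sgn +1
Racah Σ t=0..0: t=0:+1/829440 = 1/829440
⇒ 3j(5 5 6; 5 -1 -4)² = 225/9724, sgn +1
4πI² = N·(3j₀)²·(3jₘ)² = 1500/3757
I = +1·√(0.399255/4π) = 0.17824613
No selection rule forces the value: the integral is nonzero (none).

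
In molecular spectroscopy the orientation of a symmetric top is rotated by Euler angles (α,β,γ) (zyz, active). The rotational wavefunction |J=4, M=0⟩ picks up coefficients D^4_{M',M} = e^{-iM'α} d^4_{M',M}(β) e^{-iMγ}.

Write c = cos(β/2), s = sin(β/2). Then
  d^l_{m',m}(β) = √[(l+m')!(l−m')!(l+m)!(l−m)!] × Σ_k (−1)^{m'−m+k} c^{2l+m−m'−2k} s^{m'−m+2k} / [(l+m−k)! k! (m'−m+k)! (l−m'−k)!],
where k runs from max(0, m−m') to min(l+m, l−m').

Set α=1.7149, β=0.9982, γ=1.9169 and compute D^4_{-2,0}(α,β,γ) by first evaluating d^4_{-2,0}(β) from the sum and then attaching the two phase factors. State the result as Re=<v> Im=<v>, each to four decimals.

Re=-0.2824 Im=-0.0837

D^4_{-2,0}(1.7149,0.9982,1.9169) = e^{-i·-2·1.7149}·d^4_{-2,0}(0.9982)·e^{-i·0·1.9169}. Compute d first:
With c≡cos(β/2)=0.878014 and s≡sin(β/2)=0.478636, N=[2·720·24·24]^{1/2}=910.735966
k∈{2,3,4} keeps every argument non-negative
  k=2: (−1)^0·910.7360/(96)·0.8780^6·0.4786^2 = +0.995724
  k=3: (−1)^1·910.7360/(36)·0.8780^4·0.4786^4 = -0.789069
  k=4: (−1)^2·910.7360/(96)·0.8780^2·0.4786^6 = +0.087933
d^4_{-2,0}(0.9982) = +0.995724 -0.789069 +0.087933 = +0.294588
Attach z-rotation phases: D = e^{-i(-2)(1.7149)}·(+0.294588)·e^{-i(0)(1.9169)} = -0.282438-0.083732i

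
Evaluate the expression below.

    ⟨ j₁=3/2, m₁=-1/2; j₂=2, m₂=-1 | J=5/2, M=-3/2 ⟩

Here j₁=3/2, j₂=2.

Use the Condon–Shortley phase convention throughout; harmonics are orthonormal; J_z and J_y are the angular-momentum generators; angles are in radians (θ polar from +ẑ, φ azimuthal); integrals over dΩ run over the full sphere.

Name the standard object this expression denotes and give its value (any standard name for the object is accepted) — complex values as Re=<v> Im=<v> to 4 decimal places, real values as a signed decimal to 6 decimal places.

Clebsch–Gordan coefficient, +√(1/35) ≈ +0.169031

This is a Clebsch–Gordan (vector-coupling) coefficient.
triangle: 1!×2!×3!/7! = 12/5040
(j±m)!: 1!×2!×1!×3!×1!×4! = 288
prefactor² = (2J+1)×Δ×N² = 144/35
  k=0: +1/(0!×1!×2!×1!×0!×2!) = 1/4
  k=1: −1/(1!×0!×1!×0!×1!×3!) = -1/6
Σ = 1/12  ⇒  CG² = 144/35×(1/12)² = 1/35
CG = +√(1/35) = +0.169031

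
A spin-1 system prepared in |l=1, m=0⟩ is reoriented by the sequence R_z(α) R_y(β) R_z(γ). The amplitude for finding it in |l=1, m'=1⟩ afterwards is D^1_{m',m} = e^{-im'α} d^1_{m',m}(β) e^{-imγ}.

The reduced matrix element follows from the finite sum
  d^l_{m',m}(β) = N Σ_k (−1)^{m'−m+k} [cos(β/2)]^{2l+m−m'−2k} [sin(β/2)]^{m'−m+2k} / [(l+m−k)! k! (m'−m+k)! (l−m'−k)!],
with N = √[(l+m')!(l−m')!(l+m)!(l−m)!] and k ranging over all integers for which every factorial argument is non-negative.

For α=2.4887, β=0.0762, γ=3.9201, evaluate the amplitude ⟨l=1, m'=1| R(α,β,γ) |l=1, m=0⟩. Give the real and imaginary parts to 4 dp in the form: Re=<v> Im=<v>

First d^1_{1,0}(β=0.0762), then the phase factors e^{-i(1)α} and e^{-i(0)γ}:
With c≡cos(β/2)=0.999274 and s≡sin(β/2)=0.038091, N=[2·1·1·1]^{1/2}=1.414214
Admissible k: 0..0 (factorial args all ≥0)
  k=0: (−1)^1·1.4142/(1)·0.9993^1·0.0381^1 = -0.053829
d^1_{1,0}(0.0762) = -0.053829
Phases: e^{-i·(1)·2.4887}=-0.794330-0.607487i, e^{-i·(0)·3.9201}=+1.000000+0.000000i ⇒ D=+0.042758+0.032701i

Re=0.0428 Im=0.0327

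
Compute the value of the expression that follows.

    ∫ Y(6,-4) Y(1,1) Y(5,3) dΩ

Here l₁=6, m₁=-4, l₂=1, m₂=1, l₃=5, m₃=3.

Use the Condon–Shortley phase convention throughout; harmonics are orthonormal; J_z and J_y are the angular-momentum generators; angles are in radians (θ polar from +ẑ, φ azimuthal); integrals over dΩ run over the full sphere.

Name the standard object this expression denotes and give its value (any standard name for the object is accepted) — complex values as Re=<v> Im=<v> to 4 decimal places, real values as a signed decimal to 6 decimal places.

This is a Gaunt coefficient — the integral of a triple product of spherical harmonics over the sphere.
m-sum 0 ✓  L=12 even ✓  5≤5≤7 ✓
Π(2lᵢ+1) = 13×3×11 = 429
triangle coeff Δ(6,1,5) = 1/858
Σ_t [1,1]: t=1:−1/14400 = -1/14400
(3j)²=6/143 [(6 1 5; 0 0 0)], sign=+1
Σ_t [2,2]: t=2:+1/161280 = 1/161280
(3j)²=15/286 [(6 1 5; -4 1 3)], sign=+1
⇒ 4πI² = 135/143
I = (+1)√(135/143/(4π)) = 0.27409047

Gaunt coefficient, +0.274090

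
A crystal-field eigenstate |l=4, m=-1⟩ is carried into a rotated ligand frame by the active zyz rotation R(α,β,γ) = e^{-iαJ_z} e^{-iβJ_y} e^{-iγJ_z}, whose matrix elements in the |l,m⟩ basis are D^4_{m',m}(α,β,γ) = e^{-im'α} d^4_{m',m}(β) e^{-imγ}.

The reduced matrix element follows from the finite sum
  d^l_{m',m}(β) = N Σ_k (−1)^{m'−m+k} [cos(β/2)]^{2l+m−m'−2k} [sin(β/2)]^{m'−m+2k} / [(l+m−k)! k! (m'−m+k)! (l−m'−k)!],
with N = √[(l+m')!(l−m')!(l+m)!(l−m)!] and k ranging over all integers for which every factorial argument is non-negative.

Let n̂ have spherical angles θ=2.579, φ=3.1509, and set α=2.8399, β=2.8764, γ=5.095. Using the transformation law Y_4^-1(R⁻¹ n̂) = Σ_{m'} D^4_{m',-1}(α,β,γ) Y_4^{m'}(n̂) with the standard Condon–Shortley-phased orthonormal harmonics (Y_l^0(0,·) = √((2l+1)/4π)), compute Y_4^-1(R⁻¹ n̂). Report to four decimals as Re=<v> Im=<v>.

Re=-0.3740 Im=0.2795

Need the full column D^4_{m',-1} for m'=−4..4 at α=2.8399, β=2.8764, γ=5.0950.
cos(β/2)=0.132208, sin(β/2)=0.991222
d^4_{-4,-1}: single k=3 term ⇒ +0.000294;  D = -0.000216-0.000200i
d^4_{-3,-1}: k∈[2..3] ⇒ +0.000042 -0.003902 = -0.003860;  D = -0.001926-0.003345i
d^4_{-2,-1}: k∈[1..3] ⇒ +0.000003 -0.000834 +0.031271 = +0.030440;  D = -0.006666-0.029701i
d^4_{-1,-1}: k∈[0..3] ⇒ +0.000000 -0.000079 +0.008848 -0.165784 = -0.157014;  D = +0.012691-0.156501i
d^4_{0,-1}: k∈[0..3] ⇒ -0.000003 +0.001056 -0.059333 +0.555865 = +0.497585;  D = +0.185770-0.461606i
d^4_{1,-1}: k∈[0..3] ⇒ +0.000052 -0.008848 +0.248676 -0.931896 = -0.692016;  D = +0.437446-0.536215i
d^4_{2,-1}: k∈[0..2] ⇒ -0.000556 +0.046907 -0.527340 = -0.480990;  D = -0.401060+0.265522i
d^4_{3,-1}: k∈[0..1] ⇒ +0.003902 -0.131587 = -0.127685;  D = +0.122602-0.035668i
d^4_{4,-1}: single k=0 term ⇒ -0.016547;  D = -0.016544-0.000308i
Y_4^{m'}(θ=2.579,φ=3.1509) and Σ D·Y over m':
  (-0.0002-0.0002i)·(+0.0358-0.0013i)  (-0.0019-0.0033i)·(+0.1606-0.0045i)  (-0.0067-0.0297i)·(+0.3814-0.0071i)  (+0.0127-0.1565i)·(+0.4287-0.0040i)  (+0.1858-0.4616i)·(-0.0579+0.0000i)  (+0.4374-0.5362i)·(-0.4287-0.0040i)  (-0.4011+0.2655i)·(+0.3814+0.0071i)  (+0.1226-0.0357i)·(-0.1606-0.0045i)  (-0.0165-0.0003i)·(+0.0358+0.0013i)
Y_4^-1(R⁻¹ n̂) = -0.373990+0.279453i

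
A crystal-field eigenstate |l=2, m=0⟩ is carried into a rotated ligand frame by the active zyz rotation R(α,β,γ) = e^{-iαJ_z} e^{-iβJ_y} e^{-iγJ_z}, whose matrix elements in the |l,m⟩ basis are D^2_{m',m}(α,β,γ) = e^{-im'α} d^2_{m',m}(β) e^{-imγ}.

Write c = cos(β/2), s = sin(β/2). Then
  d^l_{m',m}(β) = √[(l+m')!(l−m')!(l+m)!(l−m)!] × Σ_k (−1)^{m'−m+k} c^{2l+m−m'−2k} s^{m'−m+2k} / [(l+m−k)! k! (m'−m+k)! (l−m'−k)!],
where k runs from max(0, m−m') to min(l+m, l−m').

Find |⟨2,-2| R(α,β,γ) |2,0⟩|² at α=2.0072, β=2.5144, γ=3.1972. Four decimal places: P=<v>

P=0.0445

Split into d^2_{-2,0}(β=2.5144) × two z-phases.
c=cos(2.514400/2)=0.308482, s=sin(2.514400/2)=0.951230; N=√[1·24·2·2]=9.797959
Admissible k: 2..2 (factorial args all ≥0)
  k=2: (−1)^0·9.7980/(4)·0.3085^2·0.9512^2 = +0.210914
d^2_{-2,0}(2.5144) = +0.210914
|D^2_{-2,0}|² = |d^2_{-2,0}(β)|² = (+0.210914)² = 0.044485 (the z-rotation phases have unit modulus)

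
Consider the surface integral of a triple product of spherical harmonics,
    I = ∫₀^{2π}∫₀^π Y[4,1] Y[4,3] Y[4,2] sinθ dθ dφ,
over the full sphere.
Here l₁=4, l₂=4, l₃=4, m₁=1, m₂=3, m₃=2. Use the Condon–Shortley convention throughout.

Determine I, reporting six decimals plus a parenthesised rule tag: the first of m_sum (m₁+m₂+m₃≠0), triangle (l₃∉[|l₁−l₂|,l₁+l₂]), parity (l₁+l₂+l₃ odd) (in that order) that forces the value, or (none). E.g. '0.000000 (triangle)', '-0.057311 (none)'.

m-sum = 1 + 3 + 2 = 6 ≠ 0 ⇒ I = 0

0.000000 (m_sum)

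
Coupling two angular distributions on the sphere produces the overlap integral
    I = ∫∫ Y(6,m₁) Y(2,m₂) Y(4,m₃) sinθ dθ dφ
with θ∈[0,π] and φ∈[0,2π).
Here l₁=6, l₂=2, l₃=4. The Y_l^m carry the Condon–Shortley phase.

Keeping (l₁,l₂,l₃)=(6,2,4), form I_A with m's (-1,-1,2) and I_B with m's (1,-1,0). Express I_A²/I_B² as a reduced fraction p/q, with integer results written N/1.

Same 6,2,4: normalisation and zero-m 3j drop out of the ratio.
A: Δ: 4! 8! 0! / 13! → 1/6435; sum: t=1:−1/8640 = -1/8640; 3j²(6 2 4; -1 -1 2) = Δ·Π!·Σ² = 14/1287  (sign -1)
B: Δ: 4! 8! 0! / 13! → 1/6435; sum: t=1:−1/3456 = -1/3456; 3j²(6 2 4; 1 -1 0) = Δ·Π!·Σ² = 35/1287  (sign -1)
I_A²/I_B² = (14/1287)/(35/1287) = 2/5

2/5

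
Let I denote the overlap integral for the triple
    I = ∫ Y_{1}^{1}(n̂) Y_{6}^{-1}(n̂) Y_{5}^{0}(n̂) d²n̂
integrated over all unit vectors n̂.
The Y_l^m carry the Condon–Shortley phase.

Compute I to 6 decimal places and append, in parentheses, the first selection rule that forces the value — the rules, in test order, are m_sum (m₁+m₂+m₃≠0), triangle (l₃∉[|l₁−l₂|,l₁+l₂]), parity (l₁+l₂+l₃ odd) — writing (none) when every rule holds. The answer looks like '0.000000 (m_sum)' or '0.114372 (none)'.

-0.187239 (none)

Checks pass: Σm=0; 12 even; l₃=5∈[5,7].
(2·1+1)(2·6+1)(2·5+1) = 429
Δ: 2! 0! 10! / 13! → 1/858
sum: t=1:−1/14400 = -1/14400
3j²(1 6 5; 0 0 0) = Δ·Π!·Σ² = 6/143  (sign +1)
sum: t=0:+1/28800 = 1/28800
3j²(1 6 5; 1 -1 0) = Δ·Π!·Σ² = 7/286  (sign -1)
combine: 4πI² = 429·6/143·7/286 = 63/143
take √, sign -1: I = -0.18723944
No selection rule forces the value: the integral is nonzero (none).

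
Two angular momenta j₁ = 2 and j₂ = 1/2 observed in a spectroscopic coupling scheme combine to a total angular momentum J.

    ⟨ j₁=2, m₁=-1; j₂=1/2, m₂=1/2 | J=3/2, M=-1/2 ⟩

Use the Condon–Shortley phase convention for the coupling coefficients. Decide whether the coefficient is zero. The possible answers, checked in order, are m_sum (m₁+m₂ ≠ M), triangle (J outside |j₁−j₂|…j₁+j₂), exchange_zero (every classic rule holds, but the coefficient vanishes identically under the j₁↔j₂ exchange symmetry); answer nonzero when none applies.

nonzero

m-sum: m₁+m₂ = -1+1/2 = -1/2, M = -1/2  ✓
triangle: |j₁−j₂| = 3/2 ≤ J = 3/2 ≤ j₁+j₂ = 5/2  ✓
exchange: j₁≠j₂ or m₁≠m₂ — the exchange symmetry imposes no constraint here
value check: CG = −√(3/5) = -0.774597 ≠ 0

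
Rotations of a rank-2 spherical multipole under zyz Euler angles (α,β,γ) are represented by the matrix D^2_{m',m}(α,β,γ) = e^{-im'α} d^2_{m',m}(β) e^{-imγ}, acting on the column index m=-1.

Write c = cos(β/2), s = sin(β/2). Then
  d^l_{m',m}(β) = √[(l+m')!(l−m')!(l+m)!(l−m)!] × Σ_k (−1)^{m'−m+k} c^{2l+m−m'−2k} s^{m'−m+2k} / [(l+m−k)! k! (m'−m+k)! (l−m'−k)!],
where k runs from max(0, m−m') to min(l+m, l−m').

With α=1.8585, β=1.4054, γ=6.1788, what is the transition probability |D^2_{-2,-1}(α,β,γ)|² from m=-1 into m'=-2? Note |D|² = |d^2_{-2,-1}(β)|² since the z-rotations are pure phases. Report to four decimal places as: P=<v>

D^2_{-2,-1}(1.8585,1.4054,6.1788) = e^{-i·-2·1.8585}·d^2_{-2,-1}(1.4054)·e^{-i·-1·6.1788}. Compute d first:
Half-angle: c=0.763100, s=0.646280. N=√(1·24·1·6)=12.000000
The bounds max(0,m−m')=1 and min(l+m,l−m')=1 give 1 term
  k=1: (−1)^0·12.0000/(6)·0.7631^3·0.6463^1 = +0.574375
d^2_{-2,-1}(1.4054) = +0.574375
|D^2_{-2,-1}|² = |d^2_{-2,-1}(β)|² = (+0.574375)² = 0.329906 (the z-rotation phases have unit modulus)

P=0.3299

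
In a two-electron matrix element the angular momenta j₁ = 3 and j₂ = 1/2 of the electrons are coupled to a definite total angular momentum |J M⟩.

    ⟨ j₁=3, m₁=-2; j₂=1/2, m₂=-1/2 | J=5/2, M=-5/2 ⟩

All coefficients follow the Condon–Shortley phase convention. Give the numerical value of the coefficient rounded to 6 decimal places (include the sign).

+0.377964  (= +√(1/7))

j₁+j₂−J=1  J+j₁−j₂=5  J−j₁+j₂=0  j₁+j₂+J+1=7
(j₁±m₁, j₂±m₂, J±M) = (1,5,0,1,0,5)
P² = 14400/7
sum k=0..0:
  [0] +1/120 = 1/120
S = 1/120
C² = P²·S² = 1/7 ; C = +0.377964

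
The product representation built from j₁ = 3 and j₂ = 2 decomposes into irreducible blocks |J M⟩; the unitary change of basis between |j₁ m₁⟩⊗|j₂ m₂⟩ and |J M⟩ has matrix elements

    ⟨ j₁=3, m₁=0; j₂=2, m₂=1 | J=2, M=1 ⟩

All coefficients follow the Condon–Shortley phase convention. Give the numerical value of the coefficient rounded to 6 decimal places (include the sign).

+√(2/7) ≈ +0.534522

j₁+j₂−J=3  J+j₁−j₂=3  J−j₁+j₂=1  j₁+j₂+J+1=8
(j₁±m₁, j₂±m₂, J±M) = (3,3,3,1,3,1)
P² = 81/14
sum k=2..3:
  [2] +1/4 = 1/4
  [3] −1/36 = -1/36
S = 2/9
C² = P²·S² = 2/7 ; C = +0.534522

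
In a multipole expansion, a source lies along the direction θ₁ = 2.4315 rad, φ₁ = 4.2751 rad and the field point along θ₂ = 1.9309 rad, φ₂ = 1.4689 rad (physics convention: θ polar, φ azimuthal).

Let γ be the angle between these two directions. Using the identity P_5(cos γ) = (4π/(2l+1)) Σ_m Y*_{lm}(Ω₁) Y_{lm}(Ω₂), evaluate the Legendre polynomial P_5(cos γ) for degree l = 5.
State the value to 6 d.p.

Addition theorem: P_5(cos γ) = (4π/11) Σ_m Y*_{lm}(Ω₁) Y_{lm}(Ω₂), m = −5…5:
  term(m=-5) = 0.00193 + 0.01811j   from Y*(Ω₁)=-0.04461 + 0.03156j, Y(Ω₂)=0.16251 - 0.29088j
  term(m=-4) = 0.01812 - 0.07766j   from Y*(Ω₁)=0.03566 + 0.19782j, Y(Ω₂)=-0.36422 - 0.15726j
  term(m=-3) = -0.00713 + 0.01126j   from Y*(Ω₁)=0.38682 + 0.10246j, Y(Ω₂)=-0.01003 + 0.03177j
  term(m=-2) = -0.10181 + 0.08079j   from Y*(Ω₁)=0.25396 - 0.30384j, Y(Ω₂)=-0.32142 - 0.06642j
  term(m=-1) = -0.00261 + 0.00091j   from Y*(Ω₁)=0.00943 + 0.02017j, Y(Ω₂)=-0.01264 + 0.12361j
  term(m=+0) = -0.11761 + 0.00000j   from Y*(Ω₁)=0.39203 + 0.00000j, Y(Ω₂)=-0.30000 + 0.00000j
  term(m=+1) = -0.00261 - 0.00091j   from Y*(Ω₁)=-0.00943 + 0.02017j, Y(Ω₂)=0.01264 + 0.12361j
  term(m=+2) = -0.10181 - 0.08079j   from Y*(Ω₁)=0.25396 + 0.30384j, Y(Ω₂)=-0.32142 + 0.06642j
  term(m=+3) = -0.00713 - 0.01126j   from Y*(Ω₁)=-0.38682 + 0.10246j, Y(Ω₂)=0.01003 + 0.03177j
  term(m=+4) = 0.01812 + 0.07766j   from Y*(Ω₁)=0.03566 - 0.19782j, Y(Ω₂)=-0.36422 + 0.15726j
  term(m=+5) = 0.00193 - 0.01811j   from Y*(Ω₁)=0.04461 + 0.03156j, Y(Ω₂)=-0.16251 - 0.29088j
Σ over m = -0.30062 + 0.00000j; ×(4π/11) → -0.34343 + 0.00000j. Real part: -0.343431

-0.343431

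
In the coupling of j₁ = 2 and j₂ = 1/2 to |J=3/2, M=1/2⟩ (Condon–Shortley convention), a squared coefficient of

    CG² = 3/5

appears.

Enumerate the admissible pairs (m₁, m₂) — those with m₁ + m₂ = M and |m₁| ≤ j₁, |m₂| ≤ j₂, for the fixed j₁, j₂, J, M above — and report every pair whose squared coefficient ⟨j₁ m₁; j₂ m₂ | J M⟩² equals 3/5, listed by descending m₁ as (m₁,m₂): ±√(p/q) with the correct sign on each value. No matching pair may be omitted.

(1,-1/2): +√(3/5)

Admissible pairs with m₁+m₂ = M = 1/2: (0,1/2), (1,-1/2)
  (m₁,m₂)=(1,-1/2): CG² = 3/5, CG = +√(3/5)   ← matches the target
  (m₁,m₂)=(0,1/2): CG² = 2/5, CG = −√(2/5)
Pairs with CG² = 3/5: (1,-1/2): +√(3/5)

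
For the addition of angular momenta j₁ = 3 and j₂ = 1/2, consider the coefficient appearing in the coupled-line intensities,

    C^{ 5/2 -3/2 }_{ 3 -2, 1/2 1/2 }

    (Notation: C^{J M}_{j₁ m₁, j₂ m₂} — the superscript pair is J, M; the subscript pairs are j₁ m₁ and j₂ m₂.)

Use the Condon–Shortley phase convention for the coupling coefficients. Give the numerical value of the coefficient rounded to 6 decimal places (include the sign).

-0.845154  (= −√(5/7))

triangle: 1!*5!*0!/7! = 120/5040
(j±m)!: 1!*5!*1!*0!*1!*4! = 2880
prefactor² = (2J+1)*Δ*N² = 2880/7
  k=1: −1/(1!*0!*4!*0!*1!*0!) = -1/24
Σ = -1/24  ⇒  CG² = 2880/7*(-1/24)² = 5/7
CG = −√(5/7) = -0.845154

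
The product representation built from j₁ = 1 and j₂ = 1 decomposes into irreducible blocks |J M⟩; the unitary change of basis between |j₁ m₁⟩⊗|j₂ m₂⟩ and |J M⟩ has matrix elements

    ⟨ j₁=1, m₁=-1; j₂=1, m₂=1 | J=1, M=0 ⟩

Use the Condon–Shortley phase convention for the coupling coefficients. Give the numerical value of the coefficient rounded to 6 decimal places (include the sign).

√[3·1!1!1!/4! · 0!2!2!0!1!1!] = √(1/2)
  +(−1)^1/∏(1,0,1,1,0,0)! = -1  (running -1)
⟨..|..⟩ = √(1/2)·(-1) = -0.707107

−√(1/2) = -0.707107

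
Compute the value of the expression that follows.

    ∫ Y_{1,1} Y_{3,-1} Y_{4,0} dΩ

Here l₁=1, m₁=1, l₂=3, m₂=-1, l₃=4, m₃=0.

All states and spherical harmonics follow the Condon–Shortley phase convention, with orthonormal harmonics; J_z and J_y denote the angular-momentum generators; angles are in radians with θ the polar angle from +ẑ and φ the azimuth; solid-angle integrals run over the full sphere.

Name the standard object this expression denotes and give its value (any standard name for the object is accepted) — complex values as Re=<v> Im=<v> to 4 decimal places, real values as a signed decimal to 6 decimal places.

This is a Gaunt coefficient — the integral of a triple product of spherical harmonics over the sphere.
m-sum 0 ✓  L=8 even ✓  2≤4≤4 ✓
Π(2lᵢ+1) = 3×7×9 = 189
triangle coeff Δ(1,3,4) = 1/252
Σ_t [0,0]: t=0:+1/36 = 1/36
(3j)²=4/63 [(1 3 4; 0 0 0)], sign=+1
Σ_t [0,0]: t=0:+1/96 = 1/96
(3j)²=1/42 [(1 3 4; 1 -1 0)], sign=+1
⇒ 4πI² = 2/7
I = (+1)√(2/7/(4π)) = 0.15078601

Gaunt coefficient, +0.150786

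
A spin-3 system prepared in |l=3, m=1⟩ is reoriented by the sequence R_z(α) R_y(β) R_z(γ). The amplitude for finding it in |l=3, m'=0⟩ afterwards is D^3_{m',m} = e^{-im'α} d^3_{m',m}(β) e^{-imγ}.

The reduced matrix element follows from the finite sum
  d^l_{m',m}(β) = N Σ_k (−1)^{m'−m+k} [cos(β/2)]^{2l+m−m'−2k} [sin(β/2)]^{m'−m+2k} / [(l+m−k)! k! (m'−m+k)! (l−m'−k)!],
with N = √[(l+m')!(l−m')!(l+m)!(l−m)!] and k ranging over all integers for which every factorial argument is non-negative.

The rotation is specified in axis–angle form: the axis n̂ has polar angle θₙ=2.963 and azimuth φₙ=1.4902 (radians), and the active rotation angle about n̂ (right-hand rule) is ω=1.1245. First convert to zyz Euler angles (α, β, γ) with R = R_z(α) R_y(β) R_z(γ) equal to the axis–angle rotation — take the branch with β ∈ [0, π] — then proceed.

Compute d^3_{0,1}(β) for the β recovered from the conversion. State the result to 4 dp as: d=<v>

d=0.3121

Axis–angle → zyz. n̂ = (sinθₙcosφₙ, sinθₙsinφₙ, cosθₙ) = (+0.014302, +0.177068, -0.984095), ω = 1.1245.
R = I cosω + sinω [n̂]ₓ + (1−cosω) n̂n̂ᵀ gives
  R = [+0.431744, +0.889144, +0.151725; -0.886265, +0.449448, -0.111941; -0.167724, -0.086139, +0.982063]
β = atan2(√(R₁₃²+R₂₃²), R₃₃) = 0.189686; α = atan2(R₂₃, R₁₃) mod 2π = 5.647545; γ = atan2(R₃₂, −R₃₁) mod 2π = 5.808738
d^3_{0,1}(β=0.1897) via the finite sum:
c=cos(0.189686/2)=0.995506, s=sin(0.189686/2)=0.094701; N=√[6·6·24·2]=41.569219
The bounds max(0,m−m')=1 and min(l+m,l−m')=3 give 3 terms
  k=1: (−1)^0·41.5692/(12)·0.9955^5·0.0947^1 = +0.320748
  k=2: (−1)^1·41.5692/(4)·0.9955^3·0.0947^3 = -0.008708
  k=3: (−1)^2·41.5692/(12)·0.9955^1·0.0947^5 = +0.000026
d^3_{0,1}(0.1897) = +0.320748 -0.008708 +0.000026 = +0.312066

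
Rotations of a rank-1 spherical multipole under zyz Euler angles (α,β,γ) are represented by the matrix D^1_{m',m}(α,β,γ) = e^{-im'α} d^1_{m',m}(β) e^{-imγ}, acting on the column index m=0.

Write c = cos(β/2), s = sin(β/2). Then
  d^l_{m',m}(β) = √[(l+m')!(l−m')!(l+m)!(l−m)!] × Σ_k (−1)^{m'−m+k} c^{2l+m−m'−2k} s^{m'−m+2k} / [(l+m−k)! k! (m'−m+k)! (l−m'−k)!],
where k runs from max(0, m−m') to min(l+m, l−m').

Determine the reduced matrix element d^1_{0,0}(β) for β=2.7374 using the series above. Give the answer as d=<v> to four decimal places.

d^1_{0,0}(β=2.7374) via the finite sum:
Half-angle: c=0.200723, s=0.979648. N=√(1·1·1·1)=1.000000
The bounds max(0,m−m')=0 and min(l+m,l−m')=1 give 2 terms
  k=0: (−1)^0·1.0000/(1)·0.2007^2·0.9796^0 = +0.040290
  k=1: (−1)^1·1.0000/(1)·0.2007^0·0.9796^2 = -0.959710
d^1_{0,0}(2.7374) = +0.040290 -0.959710 = -0.919420

d=-0.9194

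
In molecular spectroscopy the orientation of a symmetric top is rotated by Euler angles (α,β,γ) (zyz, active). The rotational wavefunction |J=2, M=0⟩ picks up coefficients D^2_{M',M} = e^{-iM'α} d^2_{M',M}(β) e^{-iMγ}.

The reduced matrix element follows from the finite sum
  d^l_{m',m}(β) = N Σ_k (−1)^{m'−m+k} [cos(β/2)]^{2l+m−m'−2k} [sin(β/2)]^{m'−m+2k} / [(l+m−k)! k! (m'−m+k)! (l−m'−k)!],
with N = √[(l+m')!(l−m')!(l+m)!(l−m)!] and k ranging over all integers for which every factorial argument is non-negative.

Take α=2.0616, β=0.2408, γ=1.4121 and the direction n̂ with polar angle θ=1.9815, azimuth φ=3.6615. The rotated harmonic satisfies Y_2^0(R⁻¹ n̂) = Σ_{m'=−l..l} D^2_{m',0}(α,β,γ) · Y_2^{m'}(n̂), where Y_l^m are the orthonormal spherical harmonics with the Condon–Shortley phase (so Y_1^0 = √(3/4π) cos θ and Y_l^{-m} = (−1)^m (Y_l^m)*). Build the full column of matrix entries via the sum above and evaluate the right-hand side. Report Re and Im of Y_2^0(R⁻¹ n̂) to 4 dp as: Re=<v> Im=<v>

Need the full column D^2_{m',0} for m'=−2..2 at α=2.0616, β=0.2408, γ=1.4121.
cos(β/2)=0.992761, sin(β/2)=0.120109
d^2_{-2,0}: single k=2 term ⇒ +0.034827;  D = -0.019353-0.028955i
d^2_{-1,0}: k∈[1..2] ⇒ +0.287863 -0.004214 = +0.283650;  D = -0.133694+0.250166i
d^2_{0,0}: k∈[0..2] ⇒ +0.971356 -0.056873 +0.000208 = +0.914691;  D = +0.914691+0.000000i
d^2_{1,0}: k∈[0..1] ⇒ -0.287863 +0.004214 = -0.283650;  D = +0.133694+0.250166i
d^2_{2,0}: single k=0 term ⇒ +0.034827;  D = -0.019353+0.028955i
Y_2^{m'}(θ=1.9815,φ=3.6615) and Σ D·Y over m':
  (-0.0194-0.0290i)·(+0.1644-0.2800i)  (-0.1337+0.2502i)·(+0.2454-0.1405i)  (+0.9147+0.0000i)·(-0.1646+0.0000i)  (+0.1337+0.2502i)·(-0.2454-0.1405i)  (-0.0194+0.0290i)·(+0.1644+0.2800i)
Y_2^0(R⁻¹ n̂) = -0.168438+0.000000i

Re=-0.1684 Im=0.0000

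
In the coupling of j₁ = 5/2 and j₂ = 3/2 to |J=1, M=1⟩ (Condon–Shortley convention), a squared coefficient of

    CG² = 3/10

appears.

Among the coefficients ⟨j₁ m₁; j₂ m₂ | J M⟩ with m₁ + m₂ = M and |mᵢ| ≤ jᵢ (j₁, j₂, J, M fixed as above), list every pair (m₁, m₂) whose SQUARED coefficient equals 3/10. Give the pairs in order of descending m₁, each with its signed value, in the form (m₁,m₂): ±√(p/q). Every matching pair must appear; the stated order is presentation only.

Admissible pairs with m₁+m₂ = M = 1: (-1/2,3/2), (1/2,1/2), (3/2,-1/2), (5/2,-3/2)
  (m₁,m₂)=(5/2,-3/2): CG² = 1/2, CG = +√(1/2)
  (m₁,m₂)=(3/2,-1/2): CG² = 3/10, CG = −√(3/10)   ← matches the target
  (m₁,m₂)=(1/2,1/2): CG² = 3/20, CG = +√(3/20)
  (m₁,m₂)=(-1/2,3/2): CG² = 1/20, CG = −√(1/20)
Pairs with CG² = 3/10: (3/2,-1/2): −√(3/10)

(3/2,-1/2): −√(3/10)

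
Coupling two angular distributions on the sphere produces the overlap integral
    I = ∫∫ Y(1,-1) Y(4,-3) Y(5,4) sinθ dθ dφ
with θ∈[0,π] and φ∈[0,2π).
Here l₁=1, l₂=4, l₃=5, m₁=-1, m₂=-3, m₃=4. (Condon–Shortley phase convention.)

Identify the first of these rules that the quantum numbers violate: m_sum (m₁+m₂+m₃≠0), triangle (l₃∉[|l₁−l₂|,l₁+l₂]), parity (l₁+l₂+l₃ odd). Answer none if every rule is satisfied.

none

m₁+m₂+m₃ = -1 − 3 + 4 = 0  ✓
triangle: |1−4|=3 ≤ l₃=5 ≤ 1+4=5  ✓
parity: l₁+l₂+l₃ = 10 is even  ✓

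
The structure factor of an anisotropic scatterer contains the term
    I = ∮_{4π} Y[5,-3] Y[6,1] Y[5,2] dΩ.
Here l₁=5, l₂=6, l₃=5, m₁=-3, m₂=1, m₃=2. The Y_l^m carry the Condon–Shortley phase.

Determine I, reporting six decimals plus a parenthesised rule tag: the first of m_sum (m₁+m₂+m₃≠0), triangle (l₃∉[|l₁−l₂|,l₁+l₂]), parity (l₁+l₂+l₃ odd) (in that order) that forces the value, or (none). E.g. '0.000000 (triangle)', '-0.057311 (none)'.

0.016235 (none)

m-sum 0 ✓  L=16 even ✓  1≤5≤11 ✓
Π(2lᵢ+1) = 11×13×11 = 1573
triangle coeff Δ(5,6,5) = 1/28588560
Σ_t [1,5]: t=1:−1/345600 t=2:+1/13824 t=3:−1/5184 t=4:+1/13824 t=5:−1/345600 = -7/129600
(3j)²=80/7293 [(5 6 5; 0 0 0)], sign=+1
Σ_t [4,6]: t=4:+1/41472 t=5:−1/34560 t=6:+1/345600 = -1/518400
(3j)²=7/36465 [(5 6 5; -3 1 2)], sign=+1
⇒ 4πI² = 112/33813
I = (+1)√(112/33813/(4π)) = 0.01623537
No selection rule forces the value: the integral is nonzero (none).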